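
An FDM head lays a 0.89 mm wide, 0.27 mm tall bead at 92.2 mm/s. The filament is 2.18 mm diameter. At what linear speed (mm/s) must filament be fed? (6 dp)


Q = 0.89 * 0.27 * 92.2 = 22.15566 mm^3/s
A_fil = pi*(2.18/2)^2 = 3.73252623 mm^2
v_feed = 22.15566 / 3.73252623 = 5.935835 mm/s


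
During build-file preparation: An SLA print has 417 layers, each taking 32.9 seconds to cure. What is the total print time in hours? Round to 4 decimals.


t = 417 * 32.9 / 3600 = 3.8109 hrs


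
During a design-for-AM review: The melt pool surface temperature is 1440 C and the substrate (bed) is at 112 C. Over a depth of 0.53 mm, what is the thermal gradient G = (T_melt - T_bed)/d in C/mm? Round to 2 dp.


G = (1440-112)/0.53 = 2505.66 C/mm


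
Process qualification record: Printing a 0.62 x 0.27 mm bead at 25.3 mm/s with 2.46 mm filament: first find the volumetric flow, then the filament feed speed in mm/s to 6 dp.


Q = 0.62 * 0.27 * 25.3 = 4.23522 mm^3/s
A_fil = pi*(2.46/2)^2 = 4.75291553 mm^2
v_feed = 4.23522 / 4.75291553 = 0.891078 mm/s


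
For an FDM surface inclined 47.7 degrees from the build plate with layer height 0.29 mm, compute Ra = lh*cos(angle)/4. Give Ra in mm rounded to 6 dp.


Ra = 0.29 * cos(47.7) / 4 = 0.048793 mm


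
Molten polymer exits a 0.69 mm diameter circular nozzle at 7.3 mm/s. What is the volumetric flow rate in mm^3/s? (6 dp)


A = pi*(0.69/2)^2 = 0.37392807 mm^2
Q = 0.37392807 * 7.3 = 2.729675 mm^3/s


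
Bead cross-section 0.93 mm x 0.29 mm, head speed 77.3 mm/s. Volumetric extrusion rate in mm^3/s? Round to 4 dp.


Rate = 0.93 * 0.29 * 77.3 = 20.8478 mm^3/s


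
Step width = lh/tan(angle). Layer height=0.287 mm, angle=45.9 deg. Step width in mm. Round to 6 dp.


step = 0.287 / tan(45.9) = 0.278122 mm


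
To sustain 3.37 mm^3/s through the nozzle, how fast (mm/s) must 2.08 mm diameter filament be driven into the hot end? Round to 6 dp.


A = pi*(2.08/2)^2 = 3.397947
v = 3.37 / 3.397947 = 0.991775 mm/s


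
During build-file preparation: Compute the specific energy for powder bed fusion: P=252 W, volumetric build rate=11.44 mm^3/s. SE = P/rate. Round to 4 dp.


SE = 252 / 11.44 = 22.028 J/mm^3


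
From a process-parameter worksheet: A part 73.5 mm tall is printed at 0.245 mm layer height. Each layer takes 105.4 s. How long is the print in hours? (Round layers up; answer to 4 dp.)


Layers = ceil(73.5/0.245) = 300
t = 300 * 105.4 / 3600 = 8.7833 hrs


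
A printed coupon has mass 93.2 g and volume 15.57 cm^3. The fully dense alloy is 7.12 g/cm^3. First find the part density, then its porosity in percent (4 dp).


rho_part = 93.2 / 15.57 = 5.98587026 g/cm^3
Porosity = (1 - 5.98587026/7.12)*100 = 15.9288 %


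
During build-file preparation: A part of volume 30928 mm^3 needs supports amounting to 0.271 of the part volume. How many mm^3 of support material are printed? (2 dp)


V_support = 30928 * 0.271 = 8381.49 mm^3


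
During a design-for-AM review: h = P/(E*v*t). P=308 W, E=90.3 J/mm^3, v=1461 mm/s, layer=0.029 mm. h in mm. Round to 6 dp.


h = 308 / (90.3*1461*0.029) = 0.080503 mm


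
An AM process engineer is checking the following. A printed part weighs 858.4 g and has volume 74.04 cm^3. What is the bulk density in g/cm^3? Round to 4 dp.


rho = 858.4 / 74.04 = 11.5937 g/cm^3


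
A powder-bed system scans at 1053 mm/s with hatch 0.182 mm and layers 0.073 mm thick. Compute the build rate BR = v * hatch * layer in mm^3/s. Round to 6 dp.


Rate = 1053 * 0.182 * 0.073 = 13.990158 mm^3/s


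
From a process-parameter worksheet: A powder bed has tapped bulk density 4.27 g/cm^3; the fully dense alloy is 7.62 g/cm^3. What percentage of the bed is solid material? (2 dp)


Packing = (4.27/7.62)*100 = 56.04 %


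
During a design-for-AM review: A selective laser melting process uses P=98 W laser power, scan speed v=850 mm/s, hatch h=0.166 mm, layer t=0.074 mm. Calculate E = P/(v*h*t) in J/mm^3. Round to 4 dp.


E = 98 / (850*0.166*0.074) = 9.3857 J/mm^3


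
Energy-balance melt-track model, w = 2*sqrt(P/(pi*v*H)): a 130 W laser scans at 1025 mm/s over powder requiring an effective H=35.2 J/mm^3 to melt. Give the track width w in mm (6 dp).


w = 2*sqrt(130/(pi*1025*35.2)) = 0.067732 mm


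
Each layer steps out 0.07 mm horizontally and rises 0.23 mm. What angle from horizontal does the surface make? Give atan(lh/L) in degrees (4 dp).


angle = atan(0.23/0.07) = 73.0725 degrees


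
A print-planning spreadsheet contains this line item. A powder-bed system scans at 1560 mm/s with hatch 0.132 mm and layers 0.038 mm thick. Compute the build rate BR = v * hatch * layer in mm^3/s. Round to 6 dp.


Rate = 1560 * 0.132 * 0.038 = 7.82496 mm^3/s


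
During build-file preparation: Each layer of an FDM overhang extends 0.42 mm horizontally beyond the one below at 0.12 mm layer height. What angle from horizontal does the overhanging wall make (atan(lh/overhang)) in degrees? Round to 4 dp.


angle = atan(0.12/0.42) = 15.9454 degrees


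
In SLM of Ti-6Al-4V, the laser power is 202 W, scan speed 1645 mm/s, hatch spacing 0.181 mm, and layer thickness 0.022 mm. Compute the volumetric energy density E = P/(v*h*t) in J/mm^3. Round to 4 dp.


E = 202 / (1645*0.181*0.022) = 30.8379 J/mm^3


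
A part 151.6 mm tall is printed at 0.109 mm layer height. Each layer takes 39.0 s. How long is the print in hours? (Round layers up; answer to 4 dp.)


Layers = ceil(151.6/0.109) = 1391
t = 1391 * 39.0 / 3600 = 15.0692 hrs


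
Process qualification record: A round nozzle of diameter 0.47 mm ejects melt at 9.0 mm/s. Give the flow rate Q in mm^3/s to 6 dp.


A = pi*(0.47/2)^2 = 0.17349445 mm^2
Q = 0.17349445 * 9.0 = 1.56145 mm^3/s


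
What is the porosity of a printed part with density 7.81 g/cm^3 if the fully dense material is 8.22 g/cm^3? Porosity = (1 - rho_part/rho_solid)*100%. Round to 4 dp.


Porosity = (1-7.81/8.22)*100 = 4.9878 %


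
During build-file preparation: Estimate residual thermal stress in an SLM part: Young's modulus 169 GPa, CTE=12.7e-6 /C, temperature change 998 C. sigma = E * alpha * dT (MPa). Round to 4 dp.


sigma = 169*1000 * 12.7e-6 * 998 = 2142.0074 MPa


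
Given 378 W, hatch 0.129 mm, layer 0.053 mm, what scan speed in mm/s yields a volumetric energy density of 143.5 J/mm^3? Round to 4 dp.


v = 378 / (143.5*0.129*0.053) = 385.2781 mm/s


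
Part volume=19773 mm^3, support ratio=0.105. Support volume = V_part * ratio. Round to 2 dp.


V_support = 19773 * 0.105 = 2076.17 mm^3


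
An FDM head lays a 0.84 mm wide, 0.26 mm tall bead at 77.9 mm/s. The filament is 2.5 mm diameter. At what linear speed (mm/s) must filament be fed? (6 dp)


Q = 0.84 * 0.26 * 77.9 = 17.01336 mm^3/s
A_fil = pi*(2.5/2)^2 = 4.90873852 mm^2
v_feed = 17.01336 / 4.90873852 = 3.465933 mm/s


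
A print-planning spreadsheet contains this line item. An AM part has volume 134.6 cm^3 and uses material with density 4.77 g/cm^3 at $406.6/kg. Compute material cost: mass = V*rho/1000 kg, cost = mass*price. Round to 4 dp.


Mass = 134.6*4.77/1000 = 0.642042 kg
Cost = 0.642042 * 406.6 = 261.0543 $


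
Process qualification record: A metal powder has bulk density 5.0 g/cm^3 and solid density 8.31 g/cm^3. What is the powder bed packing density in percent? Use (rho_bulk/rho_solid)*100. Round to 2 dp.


Packing = (5.0/8.31)*100 = 60.17 %


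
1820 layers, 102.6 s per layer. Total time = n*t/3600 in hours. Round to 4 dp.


t = 1820 * 102.6 / 3600 = 51.87 hrs


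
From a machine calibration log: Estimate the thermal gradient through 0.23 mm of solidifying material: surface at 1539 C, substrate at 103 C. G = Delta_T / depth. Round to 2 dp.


G = (1539-103)/0.23 = 6243.48 C/mm


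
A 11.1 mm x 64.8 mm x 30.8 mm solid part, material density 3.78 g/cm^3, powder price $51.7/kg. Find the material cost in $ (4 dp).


V = 11.1 * 64.8 * 30.8 = 22153.824 mm^3 = 22.153824 cm^3
Mass = 22.153824 * 3.78 / 1000 = 0.08374145 kg
Cost = 0.08374145 * 51.7 = 4.3294 $


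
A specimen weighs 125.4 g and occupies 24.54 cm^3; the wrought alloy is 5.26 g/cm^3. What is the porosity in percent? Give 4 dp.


rho_part = 125.4 / 24.54 = 5.11002445 g/cm^3
Porosity = (1 - 5.11002445/5.26)*100 = 2.8512 %


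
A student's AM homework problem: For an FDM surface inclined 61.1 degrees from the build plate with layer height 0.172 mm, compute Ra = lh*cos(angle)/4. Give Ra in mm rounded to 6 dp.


Ra = 0.172 * cos(61.1) / 4 = 0.020781 mm


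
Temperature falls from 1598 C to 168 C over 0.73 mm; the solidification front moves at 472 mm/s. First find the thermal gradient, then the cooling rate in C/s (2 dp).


G = (1598-168)/0.73 = 1958.90410959 C/mm
CR = 1958.90410959 * 472 = 924602.74 C/s


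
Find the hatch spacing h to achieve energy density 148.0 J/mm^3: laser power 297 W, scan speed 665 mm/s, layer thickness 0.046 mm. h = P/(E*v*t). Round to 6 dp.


h = 297 / (148.0*665*0.046) = 0.065602 mm


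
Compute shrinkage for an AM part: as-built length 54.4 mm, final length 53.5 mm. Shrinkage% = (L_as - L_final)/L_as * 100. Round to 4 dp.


Shrinkage = ((54.4-53.5)/54.4)*100 = 1.6544 %


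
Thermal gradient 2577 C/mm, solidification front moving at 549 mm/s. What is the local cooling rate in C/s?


CR = 2577 * 549 = 1414773 C/s


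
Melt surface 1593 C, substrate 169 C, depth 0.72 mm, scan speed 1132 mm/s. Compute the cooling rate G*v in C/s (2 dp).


G = (1593-169)/0.72 = 1977.77777778 C/mm
CR = 1977.77777778 * 1132 = 2238844.44 C/s


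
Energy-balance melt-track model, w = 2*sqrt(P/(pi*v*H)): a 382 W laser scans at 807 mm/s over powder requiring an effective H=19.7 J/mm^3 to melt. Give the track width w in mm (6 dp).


w = 2*sqrt(382/(pi*807*19.7)) = 0.174911 mm


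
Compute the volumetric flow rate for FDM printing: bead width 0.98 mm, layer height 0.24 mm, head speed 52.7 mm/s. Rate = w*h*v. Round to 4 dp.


Rate = 0.98 * 0.24 * 52.7 = 12.395 mm^3/s


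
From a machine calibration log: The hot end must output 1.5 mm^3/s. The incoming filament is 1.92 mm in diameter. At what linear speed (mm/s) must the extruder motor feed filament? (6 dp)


A = pi*(1.92/2)^2 = 2.895292
v = 1.5 / 2.895292 = 0.518082 mm/s


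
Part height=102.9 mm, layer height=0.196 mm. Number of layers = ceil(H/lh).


Layers = ceil(102.9/0.196) = 525


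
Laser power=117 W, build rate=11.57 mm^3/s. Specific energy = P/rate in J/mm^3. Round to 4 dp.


SE = 117 / 11.57 = 10.1124 J/mm^3


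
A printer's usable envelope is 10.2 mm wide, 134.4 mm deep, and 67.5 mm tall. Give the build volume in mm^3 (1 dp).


V = 10.2 * 134.4 * 67.5 = 92534.4 mm^3


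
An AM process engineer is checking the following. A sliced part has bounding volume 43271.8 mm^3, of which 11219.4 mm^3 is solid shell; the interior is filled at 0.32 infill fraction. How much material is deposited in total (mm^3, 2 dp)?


V_infill = (43271.8 - 11219.4) * 0.32 = 10256.77
V_total = 11219.4 + 10256.77 = 21476.17 mm^3


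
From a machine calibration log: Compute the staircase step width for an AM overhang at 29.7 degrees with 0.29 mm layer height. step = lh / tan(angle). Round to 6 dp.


step = 0.29 / tan(29.7) = 0.508424 mm


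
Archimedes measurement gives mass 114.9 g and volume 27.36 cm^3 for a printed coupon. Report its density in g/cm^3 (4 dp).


rho = 114.9 / 27.36 = 4.1996 g/cm^3


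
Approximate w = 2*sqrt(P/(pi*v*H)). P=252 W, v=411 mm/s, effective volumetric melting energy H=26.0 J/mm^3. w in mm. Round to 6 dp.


w = 2*sqrt(252/(pi*411*26.0)) = 0.17328 mm


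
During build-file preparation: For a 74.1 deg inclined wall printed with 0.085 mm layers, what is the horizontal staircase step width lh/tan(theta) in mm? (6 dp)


step = 0.085 / tan(74.1) = 0.024213 mm


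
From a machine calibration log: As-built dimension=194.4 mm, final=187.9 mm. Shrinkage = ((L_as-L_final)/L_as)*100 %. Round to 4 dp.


Shrinkage = ((194.4-187.9)/194.4)*100 = 3.3436 %


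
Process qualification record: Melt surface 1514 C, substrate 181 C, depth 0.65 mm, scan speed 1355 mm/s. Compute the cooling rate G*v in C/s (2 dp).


G = (1514-181)/0.65 = 2050.76923077 C/mm
CR = 2050.76923077 * 1355 = 2778792.31 C/s


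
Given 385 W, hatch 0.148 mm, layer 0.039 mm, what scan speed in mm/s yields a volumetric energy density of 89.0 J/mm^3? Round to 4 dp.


v = 385 / (89.0*0.148*0.039) = 749.453 mm/s


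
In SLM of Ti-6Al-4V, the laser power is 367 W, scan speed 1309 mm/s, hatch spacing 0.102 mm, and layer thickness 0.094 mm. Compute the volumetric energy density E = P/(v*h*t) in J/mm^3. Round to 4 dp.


E = 367 / (1309*0.102*0.094) = 29.2414 J/mm^3


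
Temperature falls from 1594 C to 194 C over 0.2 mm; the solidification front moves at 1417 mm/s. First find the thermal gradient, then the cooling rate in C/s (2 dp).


G = (1594-194)/0.2 = 7000.0 C/mm
CR = 7000.0 * 1417 = 9919000.0 C/s


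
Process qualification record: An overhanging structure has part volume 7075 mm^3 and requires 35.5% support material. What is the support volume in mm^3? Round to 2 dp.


V_support = 7075 * 0.355 = 2511.63 mm^3


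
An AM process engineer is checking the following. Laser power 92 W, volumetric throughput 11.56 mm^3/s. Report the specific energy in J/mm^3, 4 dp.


SE = 92 / 11.56 = 7.9585 J/mm^3


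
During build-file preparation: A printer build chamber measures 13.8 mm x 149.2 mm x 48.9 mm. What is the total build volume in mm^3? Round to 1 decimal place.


V = 13.8 * 149.2 * 48.9 = 100683.1 mm^3


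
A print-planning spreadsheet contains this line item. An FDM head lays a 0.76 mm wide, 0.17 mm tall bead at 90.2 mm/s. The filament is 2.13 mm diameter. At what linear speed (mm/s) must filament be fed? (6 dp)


Q = 0.76 * 0.17 * 90.2 = 11.65384 mm^3/s
A_fil = pi*(2.13/2)^2 = 3.56327293 mm^2
v_feed = 11.65384 / 3.56327293 = 3.270544 mm/s


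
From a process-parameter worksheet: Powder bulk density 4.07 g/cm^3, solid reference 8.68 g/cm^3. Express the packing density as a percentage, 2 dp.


Packing = (4.07/8.68)*100 = 46.89 %


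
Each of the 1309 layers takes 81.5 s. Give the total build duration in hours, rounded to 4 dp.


t = 1309 * 81.5 / 3600 = 29.6343 hrs


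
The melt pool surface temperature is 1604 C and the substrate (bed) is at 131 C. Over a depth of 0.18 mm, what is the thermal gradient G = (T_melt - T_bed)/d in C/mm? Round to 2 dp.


G = (1604-131)/0.18 = 8183.33 C/mm


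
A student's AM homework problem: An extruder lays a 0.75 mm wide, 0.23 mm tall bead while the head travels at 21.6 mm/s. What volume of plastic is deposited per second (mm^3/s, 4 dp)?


Rate = 0.75 * 0.23 * 21.6 = 3.726 mm^3/s


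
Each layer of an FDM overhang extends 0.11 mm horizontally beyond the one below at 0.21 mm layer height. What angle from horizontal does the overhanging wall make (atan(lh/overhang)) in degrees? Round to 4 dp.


angle = atan(0.21/0.11) = 62.354 degrees


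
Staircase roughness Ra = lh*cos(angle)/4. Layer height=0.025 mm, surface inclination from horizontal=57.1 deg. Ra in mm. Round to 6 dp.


Ra = 0.025 * cos(57.1) / 4 = 0.003395 mm


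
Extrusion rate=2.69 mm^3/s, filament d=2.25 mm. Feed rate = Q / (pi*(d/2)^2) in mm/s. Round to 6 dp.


A = pi*(2.25/2)^2 = 3.976078
v = 2.69 / 3.976078 = 0.676546 mm/s


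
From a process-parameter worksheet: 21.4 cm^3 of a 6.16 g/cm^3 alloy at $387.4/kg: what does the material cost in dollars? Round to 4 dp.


Mass = 21.4*6.16/1000 = 0.131824 kg
Cost = 0.131824 * 387.4 = 51.0686 $


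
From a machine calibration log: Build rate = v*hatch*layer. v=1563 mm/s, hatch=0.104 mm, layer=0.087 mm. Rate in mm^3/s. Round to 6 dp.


Rate = 1563 * 0.104 * 0.087 = 14.142024 mm^3/s


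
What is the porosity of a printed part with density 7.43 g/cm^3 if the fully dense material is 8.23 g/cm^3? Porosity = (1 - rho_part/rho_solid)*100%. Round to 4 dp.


Porosity = (1-7.43/8.23)*100 = 9.7205 %


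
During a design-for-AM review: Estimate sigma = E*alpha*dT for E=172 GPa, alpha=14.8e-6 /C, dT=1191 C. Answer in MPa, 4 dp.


sigma = 172*1000 * 14.8e-6 * 1191 = 3031.8096 MPa


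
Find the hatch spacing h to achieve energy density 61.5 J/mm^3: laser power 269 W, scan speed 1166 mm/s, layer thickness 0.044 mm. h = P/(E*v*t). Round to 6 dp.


h = 269 / (61.5*1166*0.044) = 0.085256 mm


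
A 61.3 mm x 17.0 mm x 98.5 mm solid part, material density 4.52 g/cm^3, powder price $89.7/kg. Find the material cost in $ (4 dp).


V = 61.3 * 17.0 * 98.5 = 102646.85 mm^3 = 102.64685 cm^3
Mass = 102.64685 * 4.52 / 1000 = 0.46396376 kg
Cost = 0.46396376 * 89.7 = 41.6175 $


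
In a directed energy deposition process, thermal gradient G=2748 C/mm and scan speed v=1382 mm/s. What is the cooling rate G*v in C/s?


CR = 2748 * 1382 = 3797736 C/s


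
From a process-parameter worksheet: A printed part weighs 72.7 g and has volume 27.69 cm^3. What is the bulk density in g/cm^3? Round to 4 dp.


rho = 72.7 / 27.69 = 2.6255 g/cm^3


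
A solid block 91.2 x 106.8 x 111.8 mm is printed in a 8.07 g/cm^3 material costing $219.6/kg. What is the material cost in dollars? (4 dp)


V = 91.2 * 106.8 * 111.8 = 1088949.888 mm^3 = 1088.949888 cm^3
Mass = 1088.949888 * 8.07 / 1000 = 8.7878256 kg
Cost = 8.7878256 * 219.6 = 1929.8065 $


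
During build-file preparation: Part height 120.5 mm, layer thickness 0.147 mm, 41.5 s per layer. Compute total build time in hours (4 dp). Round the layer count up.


Layers = ceil(120.5/0.147) = 820
t = 820 * 41.5 / 3600 = 9.4528 hrs


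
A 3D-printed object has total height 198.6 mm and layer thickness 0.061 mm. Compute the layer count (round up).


Layers = ceil(198.6/0.061) = 3256


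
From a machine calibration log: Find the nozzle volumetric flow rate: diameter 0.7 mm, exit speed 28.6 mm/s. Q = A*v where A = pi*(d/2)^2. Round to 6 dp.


A = pi*(0.7/2)^2 = 0.3848451 mm^2
Q = 0.3848451 * 28.6 = 11.00657 mm^3/s


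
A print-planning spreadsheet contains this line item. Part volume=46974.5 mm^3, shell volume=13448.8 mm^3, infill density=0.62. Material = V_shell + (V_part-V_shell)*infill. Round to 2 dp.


V_infill = (46974.5 - 13448.8) * 0.62 = 20785.93
V_total = 13448.8 + 20785.93 = 34234.73 mm^3


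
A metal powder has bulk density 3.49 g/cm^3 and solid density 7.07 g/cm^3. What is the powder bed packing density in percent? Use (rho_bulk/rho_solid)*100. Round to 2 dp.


Packing = (3.49/7.07)*100 = 49.36 %


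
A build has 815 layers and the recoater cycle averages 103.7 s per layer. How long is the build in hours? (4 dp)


t = 815 * 103.7 / 3600 = 23.4765 hrs


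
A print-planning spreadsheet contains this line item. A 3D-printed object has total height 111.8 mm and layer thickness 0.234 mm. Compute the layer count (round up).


Layers = ceil(111.8/0.234) = 478


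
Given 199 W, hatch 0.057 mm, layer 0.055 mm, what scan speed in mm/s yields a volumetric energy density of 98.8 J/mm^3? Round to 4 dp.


v = 199 / (98.8*0.057*0.055) = 642.4785 mm/s


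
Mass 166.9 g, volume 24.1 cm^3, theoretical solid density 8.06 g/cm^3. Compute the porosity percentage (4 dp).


rho_part = 166.9 / 24.1 = 6.9253112 g/cm^3
Porosity = (1 - 6.9253112/8.06)*100 = 14.078 %


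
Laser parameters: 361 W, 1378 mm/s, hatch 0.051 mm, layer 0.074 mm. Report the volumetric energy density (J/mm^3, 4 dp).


E = 361 / (1378*0.051*0.074) = 69.4154 J/mm^3


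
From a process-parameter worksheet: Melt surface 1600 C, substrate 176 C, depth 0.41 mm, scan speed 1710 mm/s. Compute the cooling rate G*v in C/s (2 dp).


G = (1600-176)/0.41 = 3473.17073171 C/mm
CR = 3473.17073171 * 1710 = 5939121.95 C/s


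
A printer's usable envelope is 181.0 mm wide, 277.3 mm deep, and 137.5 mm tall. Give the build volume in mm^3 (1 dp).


V = 181.0 * 277.3 * 137.5 = 6901303.8 mm^3


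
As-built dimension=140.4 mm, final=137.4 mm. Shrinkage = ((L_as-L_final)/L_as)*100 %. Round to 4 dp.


Shrinkage = ((140.4-137.4)/140.4)*100 = 2.1368 %


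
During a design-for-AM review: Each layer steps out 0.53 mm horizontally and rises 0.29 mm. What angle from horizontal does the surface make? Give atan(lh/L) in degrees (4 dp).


angle = atan(0.29/0.53) = 28.6861 degrees


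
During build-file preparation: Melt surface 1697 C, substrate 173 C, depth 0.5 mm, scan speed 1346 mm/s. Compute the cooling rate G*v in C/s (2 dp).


G = (1697-173)/0.5 = 3048.0 C/mm
CR = 3048.0 * 1346 = 4102608.0 C/s


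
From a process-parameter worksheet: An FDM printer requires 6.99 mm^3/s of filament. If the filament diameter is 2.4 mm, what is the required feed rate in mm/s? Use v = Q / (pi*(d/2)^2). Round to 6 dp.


A = pi*(2.4/2)^2 = 4.523893
v = 6.99 / 4.523893 = 1.545129 mm/s


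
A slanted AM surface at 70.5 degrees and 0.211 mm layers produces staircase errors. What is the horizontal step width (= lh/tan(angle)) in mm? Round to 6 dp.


step = 0.211 / tan(70.5) = 0.074719 mm


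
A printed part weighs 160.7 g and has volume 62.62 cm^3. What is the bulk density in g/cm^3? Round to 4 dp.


rho = 160.7 / 62.62 = 2.5663 g/cm^3


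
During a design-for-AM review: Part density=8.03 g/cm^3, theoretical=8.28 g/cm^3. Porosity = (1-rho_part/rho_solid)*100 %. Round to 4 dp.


Porosity = (1-8.03/8.28)*100 = 3.0193 %


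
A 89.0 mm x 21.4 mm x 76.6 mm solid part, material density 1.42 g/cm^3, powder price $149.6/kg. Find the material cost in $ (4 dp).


V = 89.0 * 21.4 * 76.6 = 145892.36 mm^3 = 145.89236 cm^3
Mass = 145.89236 * 1.42 / 1000 = 0.20716715 kg
Cost = 0.20716715 * 149.6 = 30.9922 $


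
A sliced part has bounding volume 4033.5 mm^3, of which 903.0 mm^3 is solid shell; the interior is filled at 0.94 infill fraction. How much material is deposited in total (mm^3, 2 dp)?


V_infill = (4033.5 - 903.0) * 0.94 = 2942.67
V_total = 903.0 + 2942.67 = 3845.67 mm^3


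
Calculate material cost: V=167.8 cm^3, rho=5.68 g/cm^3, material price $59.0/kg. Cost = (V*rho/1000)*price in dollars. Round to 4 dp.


Mass = 167.8*5.68/1000 = 0.953104 kg
Cost = 0.953104 * 59.0 = 56.2331 $


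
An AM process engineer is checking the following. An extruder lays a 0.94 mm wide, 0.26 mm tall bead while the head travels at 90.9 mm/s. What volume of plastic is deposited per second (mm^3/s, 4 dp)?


Rate = 0.94 * 0.26 * 90.9 = 22.216 mm^3/s


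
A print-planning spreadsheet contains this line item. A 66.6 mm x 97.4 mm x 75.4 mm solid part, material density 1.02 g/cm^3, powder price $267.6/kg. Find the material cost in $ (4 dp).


V = 66.6 * 97.4 * 75.4 = 489107.736 mm^3 = 489.107736 cm^3
Mass = 489.107736 * 1.02 / 1000 = 0.49888989 kg
Cost = 0.49888989 * 267.6 = 133.5029 $


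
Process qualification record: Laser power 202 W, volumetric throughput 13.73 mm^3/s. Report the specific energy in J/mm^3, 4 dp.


SE = 202 / 13.73 = 14.7123 J/mm^3


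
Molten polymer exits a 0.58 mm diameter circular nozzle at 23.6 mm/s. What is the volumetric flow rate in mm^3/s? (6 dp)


A = pi*(0.58/2)^2 = 0.26420794 mm^2
Q = 0.26420794 * 23.6 = 6.235307 mm^3/s


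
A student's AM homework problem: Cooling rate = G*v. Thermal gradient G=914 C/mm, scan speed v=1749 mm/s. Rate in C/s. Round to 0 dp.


CR = 914 * 1749 = 1598586 C/s


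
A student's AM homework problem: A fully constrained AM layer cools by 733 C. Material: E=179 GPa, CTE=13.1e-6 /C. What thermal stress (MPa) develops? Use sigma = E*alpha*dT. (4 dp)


sigma = 179*1000 * 13.1e-6 * 733 = 1718.8117 MPa


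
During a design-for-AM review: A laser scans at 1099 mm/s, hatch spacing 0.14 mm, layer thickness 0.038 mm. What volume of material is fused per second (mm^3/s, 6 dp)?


Rate = 1099 * 0.14 * 0.038 = 5.84668 mm^3/s


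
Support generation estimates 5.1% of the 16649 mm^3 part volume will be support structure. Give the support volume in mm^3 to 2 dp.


V_support = 16649 * 0.051 = 849.1 mm^3


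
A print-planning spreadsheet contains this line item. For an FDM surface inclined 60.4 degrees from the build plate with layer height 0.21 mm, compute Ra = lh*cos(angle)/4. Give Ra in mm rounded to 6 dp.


Ra = 0.21 * cos(60.4) / 4 = 0.025932 mm


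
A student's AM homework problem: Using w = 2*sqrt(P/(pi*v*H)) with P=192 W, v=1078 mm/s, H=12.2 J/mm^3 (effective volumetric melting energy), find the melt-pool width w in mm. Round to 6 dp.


w = 2*sqrt(192/(pi*1078*12.2)) = 0.136338 mm


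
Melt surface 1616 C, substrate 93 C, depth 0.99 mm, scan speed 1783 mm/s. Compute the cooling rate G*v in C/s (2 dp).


G = (1616-93)/0.99 = 1538.38383838 C/mm
CR = 1538.38383838 * 1783 = 2742938.38 C/s


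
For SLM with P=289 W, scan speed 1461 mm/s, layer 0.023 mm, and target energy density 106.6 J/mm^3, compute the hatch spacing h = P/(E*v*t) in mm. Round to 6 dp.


h = 289 / (106.6*1461*0.023) = 0.080679 mm


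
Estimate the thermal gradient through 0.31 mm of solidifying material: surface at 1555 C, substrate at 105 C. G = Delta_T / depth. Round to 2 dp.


G = (1555-105)/0.31 = 4677.42 C/mm


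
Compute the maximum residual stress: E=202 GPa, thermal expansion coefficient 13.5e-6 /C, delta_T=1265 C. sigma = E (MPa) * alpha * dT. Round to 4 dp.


sigma = 202*1000 * 13.5e-6 * 1265 = 3449.655 MPa


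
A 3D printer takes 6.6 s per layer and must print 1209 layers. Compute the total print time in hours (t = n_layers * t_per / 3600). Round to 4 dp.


t = 1209 * 6.6 / 3600 = 2.2165 hrs


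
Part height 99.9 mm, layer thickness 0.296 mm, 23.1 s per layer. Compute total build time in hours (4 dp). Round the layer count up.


Layers = ceil(99.9/0.296) = 338
t = 338 * 23.1 / 3600 = 2.1688 hrs


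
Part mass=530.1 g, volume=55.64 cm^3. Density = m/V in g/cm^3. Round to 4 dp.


rho = 530.1 / 55.64 = 9.5273 g/cm^3


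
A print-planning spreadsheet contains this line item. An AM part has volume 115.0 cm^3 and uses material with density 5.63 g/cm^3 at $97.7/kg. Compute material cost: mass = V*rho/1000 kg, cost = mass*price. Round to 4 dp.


Mass = 115.0*5.63/1000 = 0.64745 kg
Cost = 0.64745 * 97.7 = 63.2559 $


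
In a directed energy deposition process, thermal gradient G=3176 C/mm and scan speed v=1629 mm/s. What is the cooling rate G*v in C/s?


CR = 3176 * 1629 = 5173704 C/s


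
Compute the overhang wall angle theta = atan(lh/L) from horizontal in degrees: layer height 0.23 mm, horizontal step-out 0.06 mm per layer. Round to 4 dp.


angle = atan(0.23/0.06) = 75.3791 degrees


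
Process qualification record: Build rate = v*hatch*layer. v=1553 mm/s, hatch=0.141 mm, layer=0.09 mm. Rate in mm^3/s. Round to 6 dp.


Rate = 1553 * 0.141 * 0.09 = 19.70757 mm^3/s


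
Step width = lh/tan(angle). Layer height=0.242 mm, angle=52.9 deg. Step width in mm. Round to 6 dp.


step = 0.242 / tan(52.9) = 0.183023 mm


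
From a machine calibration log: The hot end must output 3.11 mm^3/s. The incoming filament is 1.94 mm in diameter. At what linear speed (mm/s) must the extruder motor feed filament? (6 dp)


A = pi*(1.94/2)^2 = 2.955925
v = 3.11 / 2.955925 = 1.052124 mm/s


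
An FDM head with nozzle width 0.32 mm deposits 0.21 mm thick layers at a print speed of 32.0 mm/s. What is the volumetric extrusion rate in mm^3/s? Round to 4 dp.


Rate = 0.32 * 0.21 * 32.0 = 2.1504 mm^3/s


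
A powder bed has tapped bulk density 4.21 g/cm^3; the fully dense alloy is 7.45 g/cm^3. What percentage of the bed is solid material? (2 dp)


Packing = (4.21/7.45)*100 = 56.51 %


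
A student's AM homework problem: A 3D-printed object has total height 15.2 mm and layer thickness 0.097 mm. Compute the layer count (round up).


Layers = ceil(15.2/0.097) = 157


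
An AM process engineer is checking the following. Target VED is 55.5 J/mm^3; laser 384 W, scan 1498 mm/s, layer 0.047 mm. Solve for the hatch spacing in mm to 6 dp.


h = 384 / (55.5*1498*0.047) = 0.098272 mm


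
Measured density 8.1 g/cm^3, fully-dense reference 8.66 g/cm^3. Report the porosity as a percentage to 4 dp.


Porosity = (1-8.1/8.66)*100 = 6.4665 %


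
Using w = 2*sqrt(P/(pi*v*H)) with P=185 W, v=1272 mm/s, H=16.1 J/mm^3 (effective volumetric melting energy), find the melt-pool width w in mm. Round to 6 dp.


w = 2*sqrt(185/(pi*1272*16.1)) = 0.107247 mm


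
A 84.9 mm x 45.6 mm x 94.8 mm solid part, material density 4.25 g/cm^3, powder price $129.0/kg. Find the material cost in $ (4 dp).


V = 84.9 * 45.6 * 94.8 = 367012.512 mm^3 = 367.012512 cm^3
Mass = 367.012512 * 4.25 / 1000 = 1.55980318 kg
Cost = 1.55980318 * 129.0 = 201.2146 $


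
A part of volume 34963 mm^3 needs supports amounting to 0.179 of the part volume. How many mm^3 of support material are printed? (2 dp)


V_support = 34963 * 0.179 = 6258.38 mm^3


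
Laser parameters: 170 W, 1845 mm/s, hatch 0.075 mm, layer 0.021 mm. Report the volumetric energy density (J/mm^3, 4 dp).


E = 170 / (1845*0.075*0.021) = 58.5022 J/mm^3


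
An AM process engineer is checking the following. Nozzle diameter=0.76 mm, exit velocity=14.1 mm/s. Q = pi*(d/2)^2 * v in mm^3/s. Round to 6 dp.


A = pi*(0.76/2)^2 = 0.45364598 mm^2
Q = 0.45364598 * 14.1 = 6.396408 mm^3/s


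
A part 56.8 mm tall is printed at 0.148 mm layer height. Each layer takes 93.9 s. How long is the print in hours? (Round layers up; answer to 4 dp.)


Layers = ceil(56.8/0.148) = 384
t = 384 * 93.9 / 3600 = 10.016 hrs


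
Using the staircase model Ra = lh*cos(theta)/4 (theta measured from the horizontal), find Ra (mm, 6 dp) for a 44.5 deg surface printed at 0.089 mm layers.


Ra = 0.089 * cos(44.5) / 4 = 0.01587 mm


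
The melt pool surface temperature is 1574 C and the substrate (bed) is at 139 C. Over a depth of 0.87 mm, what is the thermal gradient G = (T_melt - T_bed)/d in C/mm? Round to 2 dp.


G = (1574-139)/0.87 = 1649.43 C/mm


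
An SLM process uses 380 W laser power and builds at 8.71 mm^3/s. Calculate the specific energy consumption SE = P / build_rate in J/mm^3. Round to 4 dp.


SE = 380 / 8.71 = 43.628 J/mm^3


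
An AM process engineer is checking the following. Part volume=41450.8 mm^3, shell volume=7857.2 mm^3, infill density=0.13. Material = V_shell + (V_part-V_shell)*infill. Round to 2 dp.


V_infill = (41450.8 - 7857.2) * 0.13 = 4367.17
V_total = 7857.2 + 4367.17 = 12224.37 mm^3


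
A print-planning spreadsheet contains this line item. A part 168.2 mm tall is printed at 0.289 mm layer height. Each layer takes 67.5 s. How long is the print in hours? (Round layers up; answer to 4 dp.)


Layers = ceil(168.2/0.289) = 583
t = 583 * 67.5 / 3600 = 10.9313 hrs


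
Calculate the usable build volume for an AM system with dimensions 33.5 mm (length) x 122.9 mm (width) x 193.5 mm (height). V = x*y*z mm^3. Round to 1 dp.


V = 33.5 * 122.9 * 193.5 = 796668.5 mm^3


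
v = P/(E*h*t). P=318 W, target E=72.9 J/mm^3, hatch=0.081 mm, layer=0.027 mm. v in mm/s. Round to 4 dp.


v = 318 / (72.9*0.081*0.027) = 1994.577 mm/s


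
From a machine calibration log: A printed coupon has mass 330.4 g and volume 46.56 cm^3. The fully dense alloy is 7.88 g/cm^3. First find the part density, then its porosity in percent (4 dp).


rho_part = 330.4 / 46.56 = 7.09621993 g/cm^3
Porosity = (1 - 7.09621993/7.88)*100 = 9.9464 %


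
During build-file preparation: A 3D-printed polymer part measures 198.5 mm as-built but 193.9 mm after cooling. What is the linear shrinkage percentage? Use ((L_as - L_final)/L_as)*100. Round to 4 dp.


Shrinkage = ((198.5-193.9)/198.5)*100 = 2.3174 %


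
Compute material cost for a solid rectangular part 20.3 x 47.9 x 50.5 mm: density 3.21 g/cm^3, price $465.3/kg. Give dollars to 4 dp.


V = 20.3 * 47.9 * 50.5 = 49104.685 mm^3 = 49.104685 cm^3
Mass = 49.104685 * 3.21 / 1000 = 0.15762604 kg
Cost = 0.15762604 * 465.3 = 73.3434 $


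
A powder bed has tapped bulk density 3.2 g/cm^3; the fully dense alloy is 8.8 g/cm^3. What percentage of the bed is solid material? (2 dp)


Packing = (3.2/8.8)*100 = 36.36 %


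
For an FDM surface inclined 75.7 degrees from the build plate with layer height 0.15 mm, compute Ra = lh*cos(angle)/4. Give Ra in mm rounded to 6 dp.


Ra = 0.15 * cos(75.7) / 4 = 0.009262 mm


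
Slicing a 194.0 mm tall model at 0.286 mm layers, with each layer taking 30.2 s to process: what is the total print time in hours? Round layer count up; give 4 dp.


Layers = ceil(194.0/0.286) = 679
t = 679 * 30.2 / 3600 = 5.6961 hrs


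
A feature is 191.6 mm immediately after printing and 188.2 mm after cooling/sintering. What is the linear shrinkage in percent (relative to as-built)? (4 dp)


Shrinkage = ((191.6-188.2)/191.6)*100 = 1.7745 %


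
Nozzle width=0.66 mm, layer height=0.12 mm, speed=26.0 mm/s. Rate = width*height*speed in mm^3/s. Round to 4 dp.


Rate = 0.66 * 0.12 * 26.0 = 2.0592 mm^3/s


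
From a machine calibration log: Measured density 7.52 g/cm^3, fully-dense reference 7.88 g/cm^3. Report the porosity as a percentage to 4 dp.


Porosity = (1-7.52/7.88)*100 = 4.5685 %


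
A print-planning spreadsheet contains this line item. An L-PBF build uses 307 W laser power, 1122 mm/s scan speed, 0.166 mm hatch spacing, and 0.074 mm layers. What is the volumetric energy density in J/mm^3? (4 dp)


E = 307 / (1122*0.166*0.074) = 22.2744 J/mm^3


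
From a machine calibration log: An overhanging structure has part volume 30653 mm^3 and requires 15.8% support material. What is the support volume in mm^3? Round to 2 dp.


V_support = 30653 * 0.158 = 4843.17 mm^3


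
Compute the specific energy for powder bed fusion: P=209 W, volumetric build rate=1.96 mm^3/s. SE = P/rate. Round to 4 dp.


SE = 209 / 1.96 = 106.6327 J/mm^3


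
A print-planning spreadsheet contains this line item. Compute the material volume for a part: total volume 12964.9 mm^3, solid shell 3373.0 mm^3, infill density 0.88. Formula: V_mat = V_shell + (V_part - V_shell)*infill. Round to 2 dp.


V_infill = (12964.9 - 3373.0) * 0.88 = 8440.87
V_total = 3373.0 + 8440.87 = 11813.87 mm^3


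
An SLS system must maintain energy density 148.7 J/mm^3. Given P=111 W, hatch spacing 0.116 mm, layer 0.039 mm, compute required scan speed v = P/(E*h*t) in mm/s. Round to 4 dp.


v = 111 / (148.7*0.116*0.039) = 165.0021 mm/s


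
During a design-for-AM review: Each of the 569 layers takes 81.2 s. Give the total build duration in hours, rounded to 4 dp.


t = 569 * 81.2 / 3600 = 12.8341 hrs


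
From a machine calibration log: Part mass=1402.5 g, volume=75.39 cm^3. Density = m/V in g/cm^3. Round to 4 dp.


rho = 1402.5 / 75.39 = 18.6033 g/cm^3


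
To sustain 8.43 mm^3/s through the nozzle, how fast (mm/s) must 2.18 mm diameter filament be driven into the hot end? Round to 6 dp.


A = pi*(2.18/2)^2 = 3.732526
v = 8.43 / 3.732526 = 2.258524 mm/s


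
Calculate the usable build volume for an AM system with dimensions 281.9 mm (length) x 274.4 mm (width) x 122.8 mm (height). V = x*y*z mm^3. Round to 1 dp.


V = 281.9 * 274.4 * 122.8 = 9498992.6 mm^3


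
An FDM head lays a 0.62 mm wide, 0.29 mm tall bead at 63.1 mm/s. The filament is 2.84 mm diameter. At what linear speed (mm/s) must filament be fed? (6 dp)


Q = 0.62 * 0.29 * 63.1 = 11.34538 mm^3/s
A_fil = pi*(2.84/2)^2 = 6.33470743 mm^2
v_feed = 11.34538 / 6.33470743 = 1.790987 mm/s


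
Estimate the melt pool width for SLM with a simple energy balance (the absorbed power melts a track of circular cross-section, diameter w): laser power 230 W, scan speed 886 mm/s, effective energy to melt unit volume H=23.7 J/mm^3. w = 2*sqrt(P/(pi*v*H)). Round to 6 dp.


w = 2*sqrt(230/(pi*886*23.7)) = 0.118094 mm


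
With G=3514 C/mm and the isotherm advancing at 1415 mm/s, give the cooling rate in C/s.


CR = 3514 * 1415 = 4972310 C/s


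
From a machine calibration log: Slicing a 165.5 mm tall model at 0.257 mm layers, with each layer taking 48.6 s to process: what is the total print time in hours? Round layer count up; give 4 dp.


Layers = ceil(165.5/0.257) = 644
t = 644 * 48.6 / 3600 = 8.694 hrs


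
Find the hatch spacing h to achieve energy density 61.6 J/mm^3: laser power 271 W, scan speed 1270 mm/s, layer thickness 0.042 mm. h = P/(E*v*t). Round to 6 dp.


h = 271 / (61.6*1270*0.042) = 0.082478 mm


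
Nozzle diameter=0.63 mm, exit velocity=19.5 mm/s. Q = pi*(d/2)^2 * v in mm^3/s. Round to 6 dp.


A = pi*(0.63/2)^2 = 0.31172453 mm^2
Q = 0.31172453 * 19.5 = 6.078628 mm^3/s


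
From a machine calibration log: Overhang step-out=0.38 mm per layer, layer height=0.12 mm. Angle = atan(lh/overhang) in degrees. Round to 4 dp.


angle = atan(0.12/0.38) = 17.5256 degrees


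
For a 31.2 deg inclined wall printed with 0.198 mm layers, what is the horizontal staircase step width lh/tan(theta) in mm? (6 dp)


step = 0.198 / tan(31.2) = 0.326937 mm


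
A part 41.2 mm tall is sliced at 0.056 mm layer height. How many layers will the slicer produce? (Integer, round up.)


Layers = ceil(41.2/0.056) = 736


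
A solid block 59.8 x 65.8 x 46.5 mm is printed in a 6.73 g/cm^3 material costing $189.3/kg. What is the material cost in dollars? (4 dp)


V = 59.8 * 65.8 * 46.5 = 182970.06 mm^3 = 182.97006 cm^3
Mass = 182.97006 * 6.73 / 1000 = 1.2313885 kg
Cost = 1.2313885 * 189.3 = 233.1018 $


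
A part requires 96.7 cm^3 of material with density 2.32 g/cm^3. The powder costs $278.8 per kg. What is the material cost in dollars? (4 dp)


Mass = 96.7*2.32/1000 = 0.224344 kg
Cost = 0.224344 * 278.8 = 62.5471 $


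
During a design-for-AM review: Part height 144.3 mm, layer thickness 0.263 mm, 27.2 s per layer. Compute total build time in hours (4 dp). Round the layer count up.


Layers = ceil(144.3/0.263) = 549
t = 549 * 27.2 / 3600 = 4.148 hrs


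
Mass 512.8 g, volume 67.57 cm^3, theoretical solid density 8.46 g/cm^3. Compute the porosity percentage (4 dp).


rho_part = 512.8 / 67.57 = 7.58916679 g/cm^3
Porosity = (1 - 7.58916679/8.46)*100 = 10.2935 %


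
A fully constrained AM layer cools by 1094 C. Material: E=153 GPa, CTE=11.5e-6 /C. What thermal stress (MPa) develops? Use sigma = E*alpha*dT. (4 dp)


sigma = 153*1000 * 11.5e-6 * 1094 = 1924.893 MPa


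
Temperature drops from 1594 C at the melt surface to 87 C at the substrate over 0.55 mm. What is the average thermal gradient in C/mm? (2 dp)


G = (1594-87)/0.55 = 2740.0 C/mm


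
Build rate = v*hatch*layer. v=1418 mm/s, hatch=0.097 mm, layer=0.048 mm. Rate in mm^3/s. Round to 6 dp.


Rate = 1418 * 0.097 * 0.048 = 6.602208 mm^3/s


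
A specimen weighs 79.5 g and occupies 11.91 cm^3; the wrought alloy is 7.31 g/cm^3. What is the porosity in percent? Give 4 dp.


rho_part = 79.5 / 11.91 = 6.67506297 g/cm^3
Porosity = (1 - 6.67506297/7.31)*100 = 8.6859 %


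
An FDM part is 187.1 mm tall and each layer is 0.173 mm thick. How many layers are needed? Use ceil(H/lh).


Layers = ceil(187.1/0.173) = 1082


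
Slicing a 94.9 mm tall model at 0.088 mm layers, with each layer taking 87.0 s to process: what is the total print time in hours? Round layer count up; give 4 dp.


Layers = ceil(94.9/0.088) = 1079
t = 1079 * 87.0 / 3600 = 26.0758 hrs


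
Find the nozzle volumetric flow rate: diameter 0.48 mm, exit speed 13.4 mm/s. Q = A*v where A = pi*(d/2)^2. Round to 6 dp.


A = pi*(0.48/2)^2 = 0.18095574 mm^2
Q = 0.18095574 * 13.4 = 2.424807 mm^3/s


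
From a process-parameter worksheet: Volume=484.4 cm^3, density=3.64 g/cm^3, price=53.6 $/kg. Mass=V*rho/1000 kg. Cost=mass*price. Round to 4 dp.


Mass = 484.4*3.64/1000 = 1.763216 kg
Cost = 1.763216 * 53.6 = 94.5084 $
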